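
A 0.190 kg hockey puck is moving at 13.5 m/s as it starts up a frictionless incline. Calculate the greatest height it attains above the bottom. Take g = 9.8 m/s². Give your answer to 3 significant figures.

By energy conservation, ½mv² = mgh
h = v²/(2g) = 13.5²/(2 × 9.8) = 9.298 m

h = 9.30 m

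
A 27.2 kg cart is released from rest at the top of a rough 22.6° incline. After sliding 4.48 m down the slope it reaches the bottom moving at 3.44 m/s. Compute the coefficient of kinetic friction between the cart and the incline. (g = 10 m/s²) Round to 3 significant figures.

mgh = ½mv² + μ_k (mg cosθ) L, with h = L sinθ
mgL sinθ = 468.29 J; ½mv² = 160.94 J
W_f = 468.29 − 160.94 = 307.3 J
μ_k = W_f/(mg cosθ · L) = 307.3/(251.1 × 4.48) = 0.2732

μ_k = 0.273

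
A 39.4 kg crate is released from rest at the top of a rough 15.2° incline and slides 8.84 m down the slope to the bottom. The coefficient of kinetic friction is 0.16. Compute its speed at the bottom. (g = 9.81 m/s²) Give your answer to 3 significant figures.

v = 4.32 m/s

Taking the bottom as reference, mgh = ½mv² + μ_k N L with h = L sinθ, N = mg cosθ:
mgh = mgL sinθ = (39.4)(9.81)(8.84)sin15.2° = 895.84 J
W_f = μ_k mg cosθ · L = (0.16)(39.4)(9.81)cos15.2°·8.84 = 527.6 J
½mv² = 895.84 − 527.6 = 368.28 J
v = √(2 × 368.28/39.4) = 4.324 m/s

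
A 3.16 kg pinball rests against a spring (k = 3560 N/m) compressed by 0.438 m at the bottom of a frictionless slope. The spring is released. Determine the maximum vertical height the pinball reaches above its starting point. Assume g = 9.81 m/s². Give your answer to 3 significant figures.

h = 11.0 m

Energy conservation from release to the highest point: ½kx² = mgh
h = kx²/(2mg) = (3560)(0.438)²/(2 × 3.16 × 9.81) = 11.02 m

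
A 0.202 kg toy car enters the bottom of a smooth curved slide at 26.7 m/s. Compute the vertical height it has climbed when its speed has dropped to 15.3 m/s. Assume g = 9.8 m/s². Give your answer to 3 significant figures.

Energy balance between the two points: ½mv₁² = ½mv₂² + mgh
h = (v₁² − v₂²)/(2g) = (26.7² − 15.3²)/(2 × 9.8) = 24.43 m

h = 24.4 m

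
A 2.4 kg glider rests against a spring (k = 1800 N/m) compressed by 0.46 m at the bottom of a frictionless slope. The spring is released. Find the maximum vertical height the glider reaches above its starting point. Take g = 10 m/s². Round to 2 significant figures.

All spring PE becomes gravitational PE at the highest point: ½kx² = mgh
h = kx²/(2mg) = (1800)(0.46)²/(2 × 2.4 × 10) = 7.935 m

h = 7.9 m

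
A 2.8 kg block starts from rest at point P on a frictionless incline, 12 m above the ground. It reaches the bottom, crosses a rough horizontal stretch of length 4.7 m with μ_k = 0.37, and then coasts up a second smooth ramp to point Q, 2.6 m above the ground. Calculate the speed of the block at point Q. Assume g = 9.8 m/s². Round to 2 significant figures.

Energy at P: mgh₁ = (2.8)(9.8)(12) = 329.28 J
Friction loss: W_f = μ_k mg d = 47.72 J
At Q: ½mv² + mgh₂ = mgh₁ − W_f
½mv² = 329.28 − 47.72 − 71.344 = 210.22 J
v = √(2 × 210.22/2.8) = 12.25 m/s

v = 12 m/s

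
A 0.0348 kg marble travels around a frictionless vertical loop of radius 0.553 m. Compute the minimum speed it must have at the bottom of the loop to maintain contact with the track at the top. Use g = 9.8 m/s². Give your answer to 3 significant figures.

v = 5.21 m/s

At the top: mg = mv_top²/r ⇒ v_top² = gr = 5.419 m²/s²
Energy from bottom to top (height 2r): ½mv_bot² = ½mv_top² + mg(2r)
v_bot² = gr + 4gr = 5gr = 27.10
v_bot = √(5gr) = 5.205 m/s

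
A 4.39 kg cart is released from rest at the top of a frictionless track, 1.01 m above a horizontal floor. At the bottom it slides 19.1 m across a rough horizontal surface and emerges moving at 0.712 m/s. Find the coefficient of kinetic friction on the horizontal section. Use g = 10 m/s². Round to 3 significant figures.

μ_k = 0.0516

Energy bookkeeping (friction removes W_f = μ_k N d):
mgh = ½mv² + μ_k m g d
mgh = 44.339 J; ½mv² = 1.1127 J
W_f = 44.339 − 1.1127 = 43.23 J
μ_k = W_f/(mg·d) = 43.23/(43.90 × 19.1) = 0.05155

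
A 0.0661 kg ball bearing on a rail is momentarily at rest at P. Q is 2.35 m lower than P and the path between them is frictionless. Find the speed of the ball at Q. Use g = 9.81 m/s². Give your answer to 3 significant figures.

v = 6.79 m/s

Mechanical energy is conserved (no friction): mgh = ½mv²
v = √(2gh) = √(2 × 9.81 × 2.35) = √46.107 = 6.790 m/s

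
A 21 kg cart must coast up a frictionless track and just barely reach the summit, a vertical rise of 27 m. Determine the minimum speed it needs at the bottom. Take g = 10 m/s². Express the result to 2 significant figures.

At the top it is momentarily at rest, so all KE converts to PE: ½mv² = mgh
v = √(2gh) = √(2 × 10 × 27) = 23.24 m/s

v = 23 m/s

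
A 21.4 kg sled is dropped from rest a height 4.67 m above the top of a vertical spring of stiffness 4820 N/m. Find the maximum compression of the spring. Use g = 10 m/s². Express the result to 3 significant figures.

Measuring PE from the top of the relaxed spring, at max compression the sled has dropped H + x with zero KE, so:
mg(H + x) = ½kx²
½(4820)x² − (21.4)(10)x − (21.4)(10)(4.67) = 0
2410x² − 214.0x − 999.4 = 0
x = [214.0 + √(45796 + 9.6340e+06)]/(2 × 2410) = 0.6899 m

x = 0.690 m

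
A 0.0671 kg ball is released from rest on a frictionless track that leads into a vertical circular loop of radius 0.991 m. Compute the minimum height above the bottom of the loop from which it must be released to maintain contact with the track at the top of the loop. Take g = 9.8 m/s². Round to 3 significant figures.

At the top, for minimum speed gravity alone supplies the centripetal force: mg = mv_top²/r ⇒ v_top² = gr = 9.712 m²/s²
Energy conservation from release height h to the top (height 2r): mgh = ½mv_top² + mg(2r)
h = v_top²/(2g) + 2r = r/2 + 2r = 5r/2 = 2.478 m

h = 2.48 m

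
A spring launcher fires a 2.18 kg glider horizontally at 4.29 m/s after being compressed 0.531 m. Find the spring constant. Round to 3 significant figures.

Spring PE at full compression equals KE at release: ½kx² = ½mv²
k = mv²/x² = (2.18)(4.29)²/(0.531)² = 142.3 N/m

k = 142 N/m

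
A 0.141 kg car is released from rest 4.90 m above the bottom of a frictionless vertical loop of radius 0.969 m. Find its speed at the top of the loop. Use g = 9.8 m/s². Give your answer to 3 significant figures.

Energy conservation: mgh = ½mv_top² + mg(2r)
v_top² = 2g(h − 2r) = 2(9.8)(4.90 − 1.938) = 58.06
v_top = 7.619 m/s

v = 7.62 m/s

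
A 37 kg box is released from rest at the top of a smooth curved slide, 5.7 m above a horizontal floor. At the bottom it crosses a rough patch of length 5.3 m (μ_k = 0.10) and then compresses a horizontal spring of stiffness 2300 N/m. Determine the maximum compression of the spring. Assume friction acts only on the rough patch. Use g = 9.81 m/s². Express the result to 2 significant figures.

Initial energy: E₁ = mgh = (37)(9.81)(5.7) = 2068.9 J
Friction removes W_f = μ_k mg d = (0.10)(37)(9.81)(5.3) = 192.4 J
Energy reaching the spring: E = 2068.9 − 192.4 = 1876.6 J
At max compression ½kx² = E ⇒ x = √(2E/k) = √(2 × 1876.6/2300) = 1.277 m

x = 1.3 m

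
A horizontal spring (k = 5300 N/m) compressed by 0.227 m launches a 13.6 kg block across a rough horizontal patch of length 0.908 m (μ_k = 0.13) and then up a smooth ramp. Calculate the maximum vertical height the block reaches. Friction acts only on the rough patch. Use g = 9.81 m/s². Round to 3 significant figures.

Spring energy: E₀ = ½kx² = ½(5300)(0.227)² = 136.55 J
Friction: W_f = μ_k mg d = (0.13)(13.6)(9.81)(0.908) = 15.75 J
Energy at base of ramp: E = 136.55 − 15.75 = 120.80 J
At max height all remaining energy is PE: mgh = E ⇒ h = E/(mg) = 120.80/(13.6 × 9.81) = 0.9055 m

h = 0.905 m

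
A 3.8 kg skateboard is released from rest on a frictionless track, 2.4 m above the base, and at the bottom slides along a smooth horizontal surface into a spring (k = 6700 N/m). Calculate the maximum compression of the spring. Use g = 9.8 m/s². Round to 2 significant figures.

x = 0.16 m

Energy conservation (no friction) from release to max compression: mgh = ½kx²
x = √(2mgh/k) = √(2 × 3.8 × 9.8 × 2.4 / 6700) = 0.1633 m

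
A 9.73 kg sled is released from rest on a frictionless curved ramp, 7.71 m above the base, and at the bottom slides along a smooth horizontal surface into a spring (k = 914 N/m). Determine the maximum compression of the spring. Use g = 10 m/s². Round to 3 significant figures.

x = 1.28 m

Energy conservation (no friction) from release to max compression: mgh = ½kx²
x = √(2mgh/k) = √(2 × 9.73 × 10 × 7.71 / 914) = 1.281 m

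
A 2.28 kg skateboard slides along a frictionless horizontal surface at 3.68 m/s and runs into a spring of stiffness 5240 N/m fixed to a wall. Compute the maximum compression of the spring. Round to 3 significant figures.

x = 0.0768 m

Conservation of energy between contact and max compression: ½mv² = ½kx²
x = v√(m/k) = 3.68 × √(2.28/5240) = 0.07676 m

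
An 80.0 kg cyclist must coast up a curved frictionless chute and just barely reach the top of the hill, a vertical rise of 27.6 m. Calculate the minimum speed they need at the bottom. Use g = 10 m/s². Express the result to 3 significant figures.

At the top they are momentarily at rest, so all KE converts to PE: ½mv² = mgh
v = √(2gh) = √(2 × 10 × 27.6) = 23.49 m/s

v = 23.5 m/s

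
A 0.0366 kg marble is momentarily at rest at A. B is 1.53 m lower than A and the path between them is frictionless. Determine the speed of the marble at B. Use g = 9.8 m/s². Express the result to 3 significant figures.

v = 5.48 m/s

By conservation of mechanical energy, mgh = ½mv²
The mass cancels from both sides.
v = √(2gh) = √(2 × 9.8 × 1.53) = √29.988 = 5.476 m/s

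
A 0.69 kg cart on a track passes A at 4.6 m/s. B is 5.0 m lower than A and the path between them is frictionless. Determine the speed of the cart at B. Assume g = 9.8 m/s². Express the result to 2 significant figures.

v = 11 m/s

Equating total energy at the two states: ½mv₀² + mgh = ½mv²
v² = v₀² + 2gh = (4.6)² + 2(9.8)(5.0) = 119.16
v = √119.16 = 10.92 m/s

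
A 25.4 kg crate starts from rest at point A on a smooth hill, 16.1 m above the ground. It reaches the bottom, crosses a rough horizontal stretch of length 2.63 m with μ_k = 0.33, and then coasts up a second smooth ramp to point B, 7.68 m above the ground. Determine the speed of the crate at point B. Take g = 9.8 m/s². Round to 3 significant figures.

Energy at A: mgh₁ = (25.4)(9.8)(16.1) = 4007.6 J
Friction loss: W_f = μ_k mg d = 216.0 J
At B: ½mv² + mgh₂ = mgh₁ − W_f
½mv² = 4007.6 − 216.0 − 1911.7 = 1879.9 J
v = √(2 × 1879.9/25.4) = 12.17 m/s

v = 12.2 m/s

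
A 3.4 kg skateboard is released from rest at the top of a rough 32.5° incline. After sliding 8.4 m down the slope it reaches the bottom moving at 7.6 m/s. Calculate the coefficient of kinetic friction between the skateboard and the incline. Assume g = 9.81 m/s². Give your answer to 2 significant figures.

Energy balance down the incline: mg L sinθ − ½mv² = μ_k (mg cosθ) L
mgL sinθ = 150.54 J; ½mv² = 98.192 J
W_f = 150.54 − 98.192 = 52.35 J
μ_k = W_f/(mg cosθ · L) = 52.35/(28.13 × 8.4) = 0.2215

μ_k = 0.22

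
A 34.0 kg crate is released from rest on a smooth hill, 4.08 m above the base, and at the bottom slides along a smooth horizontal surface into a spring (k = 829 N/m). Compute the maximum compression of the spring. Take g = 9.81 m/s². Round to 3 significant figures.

Energy conservation (no friction) from release to max compression: mgh = ½kx²
x = √(2mgh/k) = √(2 × 34.0 × 9.81 × 4.08 / 829) = 1.812 m

x = 1.81 m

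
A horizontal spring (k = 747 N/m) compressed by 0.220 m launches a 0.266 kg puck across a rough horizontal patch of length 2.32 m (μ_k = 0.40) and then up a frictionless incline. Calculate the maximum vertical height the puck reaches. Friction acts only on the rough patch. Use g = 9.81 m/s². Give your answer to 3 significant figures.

Spring energy: E₀ = ½kx² = ½(747)(0.220)² = 18.077 J
Friction: W_f = μ_k mg d = (0.40)(0.266)(9.81)(2.32) = 2.422 J
Energy at base of ramp: E = 18.077 − 2.422 = 15.656 J
At max height all remaining energy is PE: mgh = E ⇒ h = E/(mg) = 15.656/(0.266 × 9.81) = 6.000 m

h = 6.00 m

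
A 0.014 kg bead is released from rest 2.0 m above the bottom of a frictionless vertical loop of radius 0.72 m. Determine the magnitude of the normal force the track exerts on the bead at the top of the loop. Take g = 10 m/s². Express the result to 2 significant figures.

N = 0.078 N

Energy from release to top (height 2r): mgh = ½mv_top² + mg(2r)
v_top² = 2g(h − 2r) = 2(10)(2.0 − 1.440) = 11.200 m²/s²
At the top, both N and weight point toward the centre: N + mg = mv_top²/r
N = m(v_top²/r − g) = 0.014(11.200/0.72 − 10) = 0.07778 N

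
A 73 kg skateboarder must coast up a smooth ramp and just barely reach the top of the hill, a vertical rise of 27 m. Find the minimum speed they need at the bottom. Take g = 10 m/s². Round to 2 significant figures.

v = 23 m/s

At the top they are momentarily at rest, so all KE converts to PE: ½mv² = mgh
v = √(2gh) = √(2 × 10 × 27) = 23.24 m/s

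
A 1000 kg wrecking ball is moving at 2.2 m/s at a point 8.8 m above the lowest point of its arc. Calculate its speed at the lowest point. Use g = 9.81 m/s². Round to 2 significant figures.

v = 13 m/s

Mechanical energy is conserved (no friction): ½mv₀² + mgh = ½mv²
v² = v₀² + 2gh = (2.2)² + 2(9.81)(8.8) = 177.50
v = √177.50 = 13.32 m/s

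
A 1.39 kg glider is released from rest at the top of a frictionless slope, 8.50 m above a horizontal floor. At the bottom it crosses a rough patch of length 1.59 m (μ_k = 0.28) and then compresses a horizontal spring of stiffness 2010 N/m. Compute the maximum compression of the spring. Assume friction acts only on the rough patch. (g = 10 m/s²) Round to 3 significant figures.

Initial energy: E₁ = mgh = (1.39)(10)(8.50) = 118.15 J
Friction removes W_f = μ_k mg d = (0.28)(1.39)(10)(1.59) = 6.188 J
Energy reaching the spring: E = 118.15 − 6.188 = 111.96 J
At max compression ½kx² = E ⇒ x = √(2E/k) = √(2 × 111.96/2010) = 0.3338 m

x = 0.334 m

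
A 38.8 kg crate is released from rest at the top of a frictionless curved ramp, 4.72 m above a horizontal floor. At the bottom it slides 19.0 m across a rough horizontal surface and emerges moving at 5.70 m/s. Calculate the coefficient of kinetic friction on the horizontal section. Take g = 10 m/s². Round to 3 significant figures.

Energy at the top = energy at the end + work done against friction:
mgh = ½mv² + μ_k m g d
mgh = 1831.4 J; ½mv² = 630.31 J
W_f = 1831.4 − 630.31 = 1201 J
μ_k = W_f/(mg·d) = 1201/(388.0 × 19.0) = 0.1629

μ_k = 0.163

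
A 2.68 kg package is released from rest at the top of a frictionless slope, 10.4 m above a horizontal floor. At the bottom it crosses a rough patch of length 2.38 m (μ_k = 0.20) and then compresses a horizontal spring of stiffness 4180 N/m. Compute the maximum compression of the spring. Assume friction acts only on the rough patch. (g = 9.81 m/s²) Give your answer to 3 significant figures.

Initial energy: E₁ = mgh = (2.68)(9.81)(10.4) = 273.42 J
Friction removes W_f = μ_k mg d = (0.20)(2.68)(9.81)(2.38) = 12.51 J
Energy reaching the spring: E = 273.42 − 12.51 = 260.91 J
At max compression ½kx² = E ⇒ x = √(2E/k) = √(2 × 260.91/4180) = 0.3533 m

x = 0.353 m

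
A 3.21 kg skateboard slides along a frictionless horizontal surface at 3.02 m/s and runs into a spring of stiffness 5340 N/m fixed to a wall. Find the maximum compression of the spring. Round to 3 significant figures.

Conservation of energy between contact and max compression: ½mv² = ½kx²
x = v√(m/k) = 3.02 × √(3.21/5340) = 0.07404 m

x = 0.0740 m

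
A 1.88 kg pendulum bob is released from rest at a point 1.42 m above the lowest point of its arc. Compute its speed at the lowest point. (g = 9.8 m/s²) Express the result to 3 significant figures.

Energy conservation between the two points: mgh = ½mv²
v = √(2gh) = √(2 × 9.8 × 1.42) = √27.832 = 5.276 m/s

v = 5.28 m/s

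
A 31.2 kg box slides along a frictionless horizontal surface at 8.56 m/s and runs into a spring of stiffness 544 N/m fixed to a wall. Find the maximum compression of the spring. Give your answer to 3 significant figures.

Conservation of energy between contact and max compression: ½mv² = ½kx²
x = v√(m/k) = 8.56 × √(31.2/544) = 2.050 m

x = 2.05 m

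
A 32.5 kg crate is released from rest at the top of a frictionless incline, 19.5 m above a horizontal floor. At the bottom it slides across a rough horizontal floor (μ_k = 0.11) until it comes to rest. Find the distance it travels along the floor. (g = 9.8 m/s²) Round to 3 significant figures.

d = 177 m

Applying the work–energy principle:
At rest all PE has been dissipated by friction: mgh = μ_k m g d
d = h/μ_k = 19.5/0.11 = 177.3 m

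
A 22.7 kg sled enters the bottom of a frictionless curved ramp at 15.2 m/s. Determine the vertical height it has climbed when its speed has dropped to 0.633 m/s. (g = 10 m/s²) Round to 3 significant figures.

Conservation of energy: ½mv₁² = ½mv₂² + mgh
h = (v₁² − v₂²)/(2g) = (15.2² − 0.633²)/(2 × 10) = 11.53 m

h = 11.5 m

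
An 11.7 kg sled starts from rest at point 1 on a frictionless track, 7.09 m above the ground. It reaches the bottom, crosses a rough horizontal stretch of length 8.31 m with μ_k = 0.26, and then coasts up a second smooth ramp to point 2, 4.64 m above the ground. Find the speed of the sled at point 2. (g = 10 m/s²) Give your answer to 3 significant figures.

v = 2.41 m/s

Energy at 1: mgh₁ = (11.7)(10)(7.09) = 829.53 J
Friction loss: W_f = μ_k mg d = 252.8 J
At 2: ½mv² + mgh₂ = mgh₁ − W_f
½mv² = 829.53 − 252.8 − 542.88 = 33.860 J
v = √(2 × 33.860/11.7) = 2.406 m/s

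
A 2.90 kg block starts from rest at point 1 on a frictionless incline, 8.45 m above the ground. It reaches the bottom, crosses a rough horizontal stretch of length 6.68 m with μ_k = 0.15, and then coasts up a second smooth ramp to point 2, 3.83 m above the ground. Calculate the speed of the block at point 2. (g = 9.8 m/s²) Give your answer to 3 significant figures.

v = 8.42 m/s

Energy at 1: mgh₁ = (2.90)(9.8)(8.45) = 240.15 J
Friction loss: W_f = μ_k mg d = 28.48 J
At 2: ½mv² + mgh₂ = mgh₁ − W_f
½mv² = 240.15 − 28.48 − 108.85 = 102.82 J
v = √(2 × 102.82/2.90) = 8.421 m/s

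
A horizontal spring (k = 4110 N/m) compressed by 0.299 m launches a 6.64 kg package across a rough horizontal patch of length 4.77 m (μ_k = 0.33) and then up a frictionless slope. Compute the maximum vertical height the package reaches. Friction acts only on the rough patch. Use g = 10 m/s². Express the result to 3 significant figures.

Spring energy: E₀ = ½kx² = ½(4110)(0.299)² = 183.72 J
Friction: W_f = μ_k mg d = (0.33)(6.64)(10)(4.77) = 104.5 J
Energy at base of ramp: E = 183.72 − 104.5 = 79.199 J
At max height all remaining energy is PE: mgh = E ⇒ h = E/(mg) = 79.199/(6.64 × 10) = 1.193 m

h = 1.19 m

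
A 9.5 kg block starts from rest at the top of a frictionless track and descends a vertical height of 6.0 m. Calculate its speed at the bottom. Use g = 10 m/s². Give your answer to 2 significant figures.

Equating total energy at the two states: mgh = ½mv²
v = √(2gh) = √(2 × 10 × 6.0) = √120.00 = 10.95 m/s

v = 11 m/s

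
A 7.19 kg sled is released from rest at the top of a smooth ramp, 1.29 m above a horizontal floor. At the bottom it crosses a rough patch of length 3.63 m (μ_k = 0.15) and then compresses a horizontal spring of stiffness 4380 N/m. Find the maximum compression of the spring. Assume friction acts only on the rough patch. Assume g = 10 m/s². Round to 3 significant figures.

Initial energy: E₁ = mgh = (7.19)(10)(1.29) = 92.751 J
Friction removes W_f = μ_k mg d = (0.15)(7.19)(10)(3.63) = 39.15 J
Energy reaching the spring: E = 92.751 − 39.15 = 53.601 J
At max compression ½kx² = E ⇒ x = √(2E/k) = √(2 × 53.601/4380) = 0.1564 m

x = 0.156 m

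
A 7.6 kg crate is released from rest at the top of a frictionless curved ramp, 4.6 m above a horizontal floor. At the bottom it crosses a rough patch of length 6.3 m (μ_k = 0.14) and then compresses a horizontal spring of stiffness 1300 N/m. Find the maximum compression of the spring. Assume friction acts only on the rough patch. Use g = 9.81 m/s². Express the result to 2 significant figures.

Initial energy: E₁ = mgh = (7.6)(9.81)(4.6) = 342.96 J
Friction removes W_f = μ_k mg d = (0.14)(7.6)(9.81)(6.3) = 65.76 J
Energy reaching the spring: E = 342.96 − 65.76 = 277.20 J
At max compression ½kx² = E ⇒ x = √(2E/k) = √(2 × 277.20/1300) = 0.6530 m

x = 0.65 m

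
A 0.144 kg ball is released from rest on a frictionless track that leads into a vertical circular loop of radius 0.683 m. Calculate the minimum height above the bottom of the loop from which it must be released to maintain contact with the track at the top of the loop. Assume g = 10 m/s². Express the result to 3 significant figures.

At the top, for minimum speed gravity alone supplies the centripetal force: mg = mv_top²/r ⇒ v_top² = gr = 6.830 m²/s²
Energy conservation from release height h to the top (height 2r): mgh = ½mv_top² + mg(2r)
h = v_top²/(2g) + 2r = r/2 + 2r = 5r/2 = 1.708 m

h = 1.71 m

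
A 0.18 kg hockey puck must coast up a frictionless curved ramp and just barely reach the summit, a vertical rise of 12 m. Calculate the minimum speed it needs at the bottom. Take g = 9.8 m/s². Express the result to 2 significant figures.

v = 15 m/s

At the top it is momentarily at rest, so all KE converts to PE: ½mv² = mgh
v = √(2gh) = √(2 × 9.8 × 12) = 15.34 m/s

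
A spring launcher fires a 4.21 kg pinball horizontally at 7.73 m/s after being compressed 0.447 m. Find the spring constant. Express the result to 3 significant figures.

k = 1260 N/m

Energy stored in the spring equals the launch KE: ½kx² = ½mv²
k = mv²/x² = (4.21)(7.73)²/(0.447)² = 1259 N/m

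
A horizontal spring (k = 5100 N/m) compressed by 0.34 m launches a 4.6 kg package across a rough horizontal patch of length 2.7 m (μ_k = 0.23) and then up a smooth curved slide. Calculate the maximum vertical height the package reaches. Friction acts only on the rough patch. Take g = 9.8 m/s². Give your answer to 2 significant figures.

h = 5.9 m

Spring energy: E₀ = ½kx² = ½(5100)(0.34)² = 294.78 J
Friction: W_f = μ_k mg d = (0.23)(4.6)(9.8)(2.7) = 27.99 J
Energy at base of ramp: E = 294.78 − 27.99 = 266.79 J
At max height all remaining energy is PE: mgh = E ⇒ h = E/(mg) = 266.79/(4.6 × 9.8) = 5.918 m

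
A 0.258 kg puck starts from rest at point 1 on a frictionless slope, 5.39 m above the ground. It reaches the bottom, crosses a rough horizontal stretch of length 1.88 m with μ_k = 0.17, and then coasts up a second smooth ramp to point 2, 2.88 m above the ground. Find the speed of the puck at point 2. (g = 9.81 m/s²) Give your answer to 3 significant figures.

v = 6.56 m/s

Energy at 1: mgh₁ = (0.258)(9.81)(5.39) = 13.642 J
Friction loss: W_f = μ_k mg d = 0.8089 J
At 2: ½mv² + mgh₂ = mgh₁ − W_f
½mv² = 13.642 − 0.8089 − 7.2892 = 5.5439 J
v = √(2 × 5.5439/0.258) = 6.556 m/s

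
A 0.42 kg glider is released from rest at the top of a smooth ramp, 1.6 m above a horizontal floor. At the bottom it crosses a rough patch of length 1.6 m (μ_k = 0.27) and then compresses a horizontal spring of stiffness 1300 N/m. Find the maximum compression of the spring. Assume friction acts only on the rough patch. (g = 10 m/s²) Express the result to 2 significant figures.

Initial energy: E₁ = mgh = (0.42)(10)(1.6) = 6.7200 J
Friction removes W_f = μ_k mg d = (0.27)(0.42)(10)(1.6) = 1.814 J
Energy reaching the spring: E = 6.7200 − 1.814 = 4.9056 J
At max compression ½kx² = E ⇒ x = √(2E/k) = √(2 × 4.9056/1300) = 0.08687 m

x = 0.087 m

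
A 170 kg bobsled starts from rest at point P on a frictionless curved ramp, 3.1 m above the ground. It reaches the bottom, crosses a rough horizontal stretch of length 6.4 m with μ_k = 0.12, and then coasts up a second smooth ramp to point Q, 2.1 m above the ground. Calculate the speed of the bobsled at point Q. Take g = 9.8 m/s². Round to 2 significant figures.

Energy at P: mgh₁ = (170)(9.8)(3.1) = 5164.6 J
Friction loss: W_f = μ_k mg d = 1279 J
At Q: ½mv² + mgh₂ = mgh₁ − W_f
½mv² = 5164.6 − 1279 − 3498.6 = 386.51 J
v = √(2 × 386.51/170) = 2.132 m/s

v = 2.1 m/s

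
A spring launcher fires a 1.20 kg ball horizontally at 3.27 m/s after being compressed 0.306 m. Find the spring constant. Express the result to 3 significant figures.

Spring PE at full compression equals KE at release: ½kx² = ½mv²
k = mv²/x² = (1.20)(3.27)²/(0.306)² = 137.0 N/m

k = 137 N/m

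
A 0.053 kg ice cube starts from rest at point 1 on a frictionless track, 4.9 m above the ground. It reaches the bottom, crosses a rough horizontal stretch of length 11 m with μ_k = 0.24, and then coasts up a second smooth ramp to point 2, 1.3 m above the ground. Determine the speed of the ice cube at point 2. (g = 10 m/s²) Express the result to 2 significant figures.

v = 4.4 m/s

Energy at 1: mgh₁ = (0.053)(10)(4.9) = 2.5970 J
Friction loss: W_f = μ_k mg d = 1.399 J
At 2: ½mv² + mgh₂ = mgh₁ − W_f
½mv² = 2.5970 − 1.399 − 0.68900 = 0.50880 J
v = √(2 × 0.50880/0.053) = 4.382 m/s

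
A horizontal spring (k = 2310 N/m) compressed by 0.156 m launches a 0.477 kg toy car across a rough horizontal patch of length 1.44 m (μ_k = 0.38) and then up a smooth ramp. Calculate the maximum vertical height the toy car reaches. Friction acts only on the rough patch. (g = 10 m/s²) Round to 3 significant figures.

Spring energy: E₀ = ½kx² = ½(2310)(0.156)² = 28.108 J
Friction: W_f = μ_k mg d = (0.38)(0.477)(10)(1.44) = 2.610 J
Energy at base of ramp: E = 28.108 − 2.610 = 25.498 J
At max height all remaining energy is PE: mgh = E ⇒ h = E/(mg) = 25.498/(0.477 × 10) = 5.345 m

h = 5.35 m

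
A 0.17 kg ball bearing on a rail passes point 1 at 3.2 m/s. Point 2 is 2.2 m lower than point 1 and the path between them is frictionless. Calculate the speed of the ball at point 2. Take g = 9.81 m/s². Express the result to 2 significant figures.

By conservation of mechanical energy, ½mv₀² + mgh = ½mv²
The mass cancels from both sides.
v² = v₀² + 2gh = (3.2)² + 2(9.81)(2.2) = 53.404
v = √53.404 = 7.308 m/s

v = 7.3 m/s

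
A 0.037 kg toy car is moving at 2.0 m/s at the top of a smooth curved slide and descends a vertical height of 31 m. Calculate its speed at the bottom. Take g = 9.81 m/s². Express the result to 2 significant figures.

By conservation of mechanical energy, ½mv₀² + mgh = ½mv²
v² = v₀² + 2gh = (2.0)² + 2(9.81)(31) = 612.22
v = √612.22 = 24.74 m/s

v = 25 m/s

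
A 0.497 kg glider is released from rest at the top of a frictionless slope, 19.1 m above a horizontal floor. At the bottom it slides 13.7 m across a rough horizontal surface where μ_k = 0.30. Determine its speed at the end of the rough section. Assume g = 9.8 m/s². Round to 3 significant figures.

v = 17.1 m/s

Energy at the top = energy at the end + work done against friction:
mgh = ½mv² + μ_k m g d
W_f = μ_k mg d = (0.30)(0.497)(9.8)(13.7) = 20.02 J
½mv² = mgh − W_f = 93.028 − 20.02 = 73.010 J
v = √(2 × 73.010/0.497) = 17.14 m/s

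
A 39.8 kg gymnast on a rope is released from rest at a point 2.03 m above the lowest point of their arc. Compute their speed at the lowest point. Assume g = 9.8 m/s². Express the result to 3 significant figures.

Energy conservation between the two points: mgh = ½mv²
v = √(2gh) = √(2 × 9.8 × 2.03) = √39.788 = 6.308 m/s

v = 6.31 m/s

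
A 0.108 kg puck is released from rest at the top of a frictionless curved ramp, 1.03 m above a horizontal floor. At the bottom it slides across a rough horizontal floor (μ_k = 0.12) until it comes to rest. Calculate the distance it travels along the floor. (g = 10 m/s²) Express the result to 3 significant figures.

Applying the work–energy principle:
At rest all PE has been dissipated by friction: mgh = μ_k m g d
d = h/μ_k = 1.03/0.12 = 8.583 m

d = 8.58 m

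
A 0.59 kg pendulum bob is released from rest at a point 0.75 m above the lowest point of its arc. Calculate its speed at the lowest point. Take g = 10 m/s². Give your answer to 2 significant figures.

Mechanical energy is conserved (no friction): mgh = ½mv²
The mass cancels from both sides.
v = √(2gh) = √(2 × 10 × 0.75) = √15.000 = 3.873 m/s

v = 3.9 m/s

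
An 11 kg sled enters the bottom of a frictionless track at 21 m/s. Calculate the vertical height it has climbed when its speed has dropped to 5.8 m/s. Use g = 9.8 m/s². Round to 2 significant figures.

h = 21 m

Energy balance between the two points: ½mv₁² = ½mv₂² + mgh
h = (v₁² − v₂²)/(2g) = (21² − 5.8²)/(2 × 9.8) = 20.78 m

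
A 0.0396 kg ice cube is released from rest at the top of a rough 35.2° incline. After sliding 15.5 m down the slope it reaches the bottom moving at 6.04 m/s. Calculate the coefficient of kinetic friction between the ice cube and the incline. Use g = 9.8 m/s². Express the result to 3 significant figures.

The energy dissipated by friction is the PE lost minus the KE gained:
mgL sinθ = 3.4674 J; ½mv² = 0.72234 J
W_f = 3.4674 − 0.72234 = 2.745 J
μ_k = W_f/(mg cosθ · L) = 2.745/(0.3171 × 15.5) = 0.5585

μ_k = 0.558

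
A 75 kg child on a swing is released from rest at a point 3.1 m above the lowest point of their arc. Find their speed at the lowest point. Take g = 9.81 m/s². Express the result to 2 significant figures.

Energy conservation between the two points: mgh = ½mv²
v = √(2gh) = √(2 × 9.81 × 3.1) = √60.822 = 7.799 m/s

v = 7.8 m/s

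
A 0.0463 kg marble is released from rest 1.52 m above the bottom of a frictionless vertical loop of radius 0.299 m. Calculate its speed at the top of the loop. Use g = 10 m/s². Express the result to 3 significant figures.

Energy conservation: mgh = ½mv_top² + mg(2r)
v_top² = 2g(h − 2r) = 2(10)(1.52 − 0.5980) = 18.44
v_top = 4.294 m/s

v = 4.29 m/s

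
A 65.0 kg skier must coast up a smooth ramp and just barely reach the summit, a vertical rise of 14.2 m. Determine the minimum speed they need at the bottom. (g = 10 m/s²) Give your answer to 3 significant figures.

v = 16.9 m/s

At the top they are momentarily at rest, so all KE converts to PE: ½mv² = mgh
v = √(2gh) = √(2 × 10 × 14.2) = 16.85 m/s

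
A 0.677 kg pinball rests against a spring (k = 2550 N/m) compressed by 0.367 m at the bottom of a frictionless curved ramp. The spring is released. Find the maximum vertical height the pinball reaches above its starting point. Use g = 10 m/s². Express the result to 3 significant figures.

All spring PE becomes gravitational PE at the highest point: ½kx² = mgh
h = kx²/(2mg) = (2550)(0.367)²/(2 × 0.677 × 10) = 25.37 m

h = 25.4 m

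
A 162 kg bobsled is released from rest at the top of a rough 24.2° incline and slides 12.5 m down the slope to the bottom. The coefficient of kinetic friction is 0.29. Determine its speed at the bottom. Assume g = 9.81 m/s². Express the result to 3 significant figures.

v = 5.97 m/s

Energy: mgh = ½mv² + W_f, with h = L sinθ and W_f = μ_k (mg cosθ) L
mgh = mgL sinθ = (162)(9.81)(12.5)sin24.2° = 8143.2 J
W_f = μ_k mg cosθ · L = (0.29)(162)(9.81)cos24.2°·12.5 = 5255 J
½mv² = 8143.2 − 5255 = 2888.6 J
v = √(2 × 2888.6/162) = 5.972 m/s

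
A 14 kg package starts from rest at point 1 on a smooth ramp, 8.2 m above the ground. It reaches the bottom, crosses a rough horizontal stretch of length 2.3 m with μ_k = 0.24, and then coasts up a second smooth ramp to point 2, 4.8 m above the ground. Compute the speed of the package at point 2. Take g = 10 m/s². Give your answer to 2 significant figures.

Energy at 1: mgh₁ = (14)(10)(8.2) = 1148.0 J
Friction loss: W_f = μ_k mg d = 77.28 J
At 2: ½mv² + mgh₂ = mgh₁ − W_f
½mv² = 1148.0 − 77.28 − 672.00 = 398.72 J
v = √(2 × 398.72/14) = 7.547 m/s

v = 7.5 m/s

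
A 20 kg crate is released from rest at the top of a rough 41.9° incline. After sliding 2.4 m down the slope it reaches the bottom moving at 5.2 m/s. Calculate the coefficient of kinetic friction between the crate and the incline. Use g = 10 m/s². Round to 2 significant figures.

Energy balance down the incline: mg L sinθ − ½mv² = μ_k (mg cosθ) L
mgL sinθ = 320.56 J; ½mv² = 270.40 J
W_f = 320.56 − 270.40 = 50.16 J
μ_k = W_f/(mg cosθ · L) = 50.16/(148.9 × 2.4) = 0.1404

μ_k = 0.14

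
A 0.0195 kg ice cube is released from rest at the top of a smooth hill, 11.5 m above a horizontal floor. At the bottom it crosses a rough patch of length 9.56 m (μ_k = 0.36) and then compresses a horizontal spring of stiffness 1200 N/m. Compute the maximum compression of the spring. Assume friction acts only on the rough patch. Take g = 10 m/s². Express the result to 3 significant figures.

Initial energy: E₁ = mgh = (0.0195)(10)(11.5) = 2.2425 J
Friction removes W_f = μ_k mg d = (0.36)(0.0195)(10)(9.56) = 0.6711 J
Energy reaching the spring: E = 2.2425 − 0.6711 = 1.5714 J
At max compression ½kx² = E ⇒ x = √(2E/k) = √(2 × 1.5714/1200) = 0.05118 m

x = 0.0512 m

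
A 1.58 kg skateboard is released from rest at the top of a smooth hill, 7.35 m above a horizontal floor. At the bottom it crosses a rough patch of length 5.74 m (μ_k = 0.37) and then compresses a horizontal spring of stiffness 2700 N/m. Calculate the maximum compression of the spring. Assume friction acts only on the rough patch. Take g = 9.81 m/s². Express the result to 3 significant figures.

Initial energy: E₁ = mgh = (1.58)(9.81)(7.35) = 113.92 J
Friction removes W_f = μ_k mg d = (0.37)(1.58)(9.81)(5.74) = 32.92 J
Energy reaching the spring: E = 113.92 − 32.92 = 81.005 J
At max compression ½kx² = E ⇒ x = √(2E/k) = √(2 × 81.005/2700) = 0.2450 m

x = 0.245 m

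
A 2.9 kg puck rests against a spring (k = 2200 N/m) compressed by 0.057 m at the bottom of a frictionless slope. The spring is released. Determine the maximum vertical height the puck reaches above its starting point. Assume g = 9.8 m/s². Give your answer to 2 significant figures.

All spring PE becomes gravitational PE at the highest point: ½kx² = mgh
h = kx²/(2mg) = (2200)(0.057)²/(2 × 2.9 × 9.8) = 0.1258 m

h = 0.13 m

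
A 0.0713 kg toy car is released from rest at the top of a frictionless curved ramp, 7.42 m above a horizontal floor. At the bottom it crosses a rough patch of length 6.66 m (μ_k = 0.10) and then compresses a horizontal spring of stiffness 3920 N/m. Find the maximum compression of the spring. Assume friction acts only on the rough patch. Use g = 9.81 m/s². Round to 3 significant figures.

x = 0.0491 m

Initial energy: E₁ = mgh = (0.0713)(9.81)(7.42) = 5.1899 J
Friction removes W_f = μ_k mg d = (0.10)(0.0713)(9.81)(6.66) = 0.4658 J
Energy reaching the spring: E = 5.1899 − 0.4658 = 4.7241 J
At max compression ½kx² = E ⇒ x = √(2E/k) = √(2 × 4.7241/3920) = 0.04909 m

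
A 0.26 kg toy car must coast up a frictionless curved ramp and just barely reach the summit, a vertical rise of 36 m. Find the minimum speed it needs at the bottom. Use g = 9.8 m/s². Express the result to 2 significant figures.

At the top it is momentarily at rest, so all KE converts to PE: ½mv² = mgh
v = √(2gh) = √(2 × 9.8 × 36) = 26.56 m/s

v = 27 m/s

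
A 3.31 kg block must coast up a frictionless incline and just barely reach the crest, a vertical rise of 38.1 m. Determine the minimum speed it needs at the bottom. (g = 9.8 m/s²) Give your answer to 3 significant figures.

At the top it is momentarily at rest, so all KE converts to PE: ½mv² = mgh
v = √(2gh) = √(2 × 9.8 × 38.1) = 27.33 m/s

v = 27.3 m/s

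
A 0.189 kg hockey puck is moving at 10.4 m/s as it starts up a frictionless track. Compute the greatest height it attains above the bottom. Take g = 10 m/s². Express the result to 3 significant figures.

By energy conservation, ½mv² = mgh
h = v²/(2g) = 10.4²/(2 × 10) = 5.408 m

h = 5.41 m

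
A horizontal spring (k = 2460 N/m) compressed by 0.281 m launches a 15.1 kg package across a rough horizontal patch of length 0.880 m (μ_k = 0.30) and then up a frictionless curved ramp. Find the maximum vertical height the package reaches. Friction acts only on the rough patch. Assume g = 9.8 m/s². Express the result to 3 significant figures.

h = 0.392 m

Spring energy: E₀ = ½kx² = ½(2460)(0.281)² = 97.122 J
Friction: W_f = μ_k mg d = (0.30)(15.1)(9.8)(0.880) = 39.07 J
Energy at base of ramp: E = 97.122 − 39.07 = 58.055 J
At max height all remaining energy is PE: mgh = E ⇒ h = E/(mg) = 58.055/(15.1 × 9.8) = 0.3923 m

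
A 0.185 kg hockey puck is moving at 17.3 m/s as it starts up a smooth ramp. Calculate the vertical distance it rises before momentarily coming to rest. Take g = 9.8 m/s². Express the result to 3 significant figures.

h = 15.3 m

Setting KE at the bottom equal to PE gained: ½mv² = mgh
h = v²/(2g) = 17.3²/(2 × 9.8) = 15.27 m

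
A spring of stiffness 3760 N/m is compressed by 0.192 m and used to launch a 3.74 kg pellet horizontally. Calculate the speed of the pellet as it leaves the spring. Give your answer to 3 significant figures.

v = 6.09 m/s

Spring PE converts entirely to kinetic energy: ½kx² = ½mv²
v = x√(k/m) = 0.192 × √(3760/3.74) = 6.088 m/s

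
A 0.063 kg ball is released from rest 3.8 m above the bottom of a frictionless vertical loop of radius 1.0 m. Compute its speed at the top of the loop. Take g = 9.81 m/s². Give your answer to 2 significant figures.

v = 5.9 m/s

Energy conservation: mgh = ½mv_top² + mg(2r)
v_top² = 2g(h − 2r) = 2(9.81)(3.8 − 2.000) = 35.32
v_top = 5.943 m/s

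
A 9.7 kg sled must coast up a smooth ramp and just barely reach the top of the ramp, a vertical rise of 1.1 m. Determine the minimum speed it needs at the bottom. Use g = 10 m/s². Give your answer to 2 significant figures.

v = 4.7 m/s

At the top it is momentarily at rest, so all KE converts to PE: ½mv² = mgh
v = √(2gh) = √(2 × 10 × 1.1) = 4.690 m/s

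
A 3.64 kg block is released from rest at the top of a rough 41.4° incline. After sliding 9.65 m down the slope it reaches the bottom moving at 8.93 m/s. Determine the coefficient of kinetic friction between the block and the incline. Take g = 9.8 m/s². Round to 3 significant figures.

mgh = ½mv² + μ_k (mg cosθ) L, with h = L sinθ
mgL sinθ = 227.65 J; ½mv² = 145.14 J
W_f = 227.65 − 145.14 = 82.51 J
μ_k = W_f/(mg cosθ · L) = 82.51/(26.76 × 9.65) = 0.3195

μ_k = 0.320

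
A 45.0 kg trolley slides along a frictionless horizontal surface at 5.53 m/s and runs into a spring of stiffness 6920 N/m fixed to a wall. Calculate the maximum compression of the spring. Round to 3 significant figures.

x = 0.446 m

Conservation of energy between contact and max compression: ½mv² = ½kx²
x = v√(m/k) = 5.53 × √(45.0/6920) = 0.4459 m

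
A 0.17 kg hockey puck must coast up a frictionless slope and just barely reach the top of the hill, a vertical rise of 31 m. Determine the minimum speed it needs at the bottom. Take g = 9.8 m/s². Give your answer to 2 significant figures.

v = 25 m/s

At the top it is momentarily at rest, so all KE converts to PE: ½mv² = mgh
v = √(2gh) = √(2 × 9.8 × 31) = 24.65 m/s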